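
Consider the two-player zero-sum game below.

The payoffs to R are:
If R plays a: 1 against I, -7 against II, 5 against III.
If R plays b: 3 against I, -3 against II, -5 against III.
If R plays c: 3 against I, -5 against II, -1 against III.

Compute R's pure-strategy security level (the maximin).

The worst-case payoff for each row is a: -7, b: -5, c: -5.
The best of these is -5.

-5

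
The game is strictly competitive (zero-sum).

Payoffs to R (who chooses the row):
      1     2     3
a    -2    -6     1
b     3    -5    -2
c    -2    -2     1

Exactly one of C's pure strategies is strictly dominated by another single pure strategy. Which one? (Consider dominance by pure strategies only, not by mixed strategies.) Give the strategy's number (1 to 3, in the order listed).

C prefers columns that give R less. Compare 3 with 2: -6 < 1, -5 < -2, -2 < 1.
So 2 strictly dominates 3 for C; 3 is strictly dominated.

3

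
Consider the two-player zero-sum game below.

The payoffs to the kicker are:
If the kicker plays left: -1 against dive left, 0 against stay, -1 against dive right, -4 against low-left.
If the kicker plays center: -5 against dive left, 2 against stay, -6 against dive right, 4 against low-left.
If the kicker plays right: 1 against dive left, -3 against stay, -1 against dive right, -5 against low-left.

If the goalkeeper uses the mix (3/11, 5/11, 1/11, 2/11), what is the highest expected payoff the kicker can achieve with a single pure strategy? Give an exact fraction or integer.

-3/11

left: (-1)·(3/11) + (0)·(5/11) + (-1)·(1/11) + (-4)·(2/11) = -12/11.
center: (-5)·(3/11) + (2)·(5/11) + (-6)·(1/11) + (4)·(2/11) = -3/11.
right: (1)·(3/11) + (-3)·(5/11) + (-1)·(1/11) + (-5)·(2/11) = -23/11.
The best pure response is center with expected payoff -3/11.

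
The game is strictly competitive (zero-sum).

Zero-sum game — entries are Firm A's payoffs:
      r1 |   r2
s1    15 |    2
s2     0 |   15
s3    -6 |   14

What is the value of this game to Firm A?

225/28

Row s3 is strictly dominated by row s2, so Firm A never plays it.
The remaining 2×2 game on (s1, s2) × (r1, r2) has no saddle point. Let Firm A play s1 with probability p; indifference gives 15p = 2p + 15(1−p), so p = 15/28.
Similarly Firm B's optimal q on r1 is 13/28, and the value is 15·(13/28) + (2)·(15/28) = 225/28.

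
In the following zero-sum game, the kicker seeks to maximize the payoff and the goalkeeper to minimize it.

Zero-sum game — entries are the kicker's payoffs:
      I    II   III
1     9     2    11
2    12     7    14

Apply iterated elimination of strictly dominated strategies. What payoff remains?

Row 1 is strictly dominated by row 2 (12>9, 7>2, 14>11); eliminate 1.
Column III is strictly dominated by I for the goalkeeper (12<14); eliminate III.
Column I is strictly dominated by II for the goalkeeper (7<12); eliminate I.
Only (2, II) remains, with payoff 7.

7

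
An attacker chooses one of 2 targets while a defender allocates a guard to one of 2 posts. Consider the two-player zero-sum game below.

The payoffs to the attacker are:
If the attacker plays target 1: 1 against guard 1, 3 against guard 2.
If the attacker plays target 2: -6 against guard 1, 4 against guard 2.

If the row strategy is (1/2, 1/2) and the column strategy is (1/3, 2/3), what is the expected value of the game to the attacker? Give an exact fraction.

Against (1/3, 2/3), each row's expected payoff is target 1: 7/3; target 2: 2/3.
Taking the (1/2, 1/2)-weighted average: (1/2)·(7/3) + (1/2)·(2/3) = 3/2.

3/2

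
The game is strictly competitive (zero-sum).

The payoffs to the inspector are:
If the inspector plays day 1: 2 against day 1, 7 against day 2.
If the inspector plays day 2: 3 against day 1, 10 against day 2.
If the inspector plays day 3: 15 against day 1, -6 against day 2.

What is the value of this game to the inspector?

Row day 1 is strictly dominated by row day 2, so the inspector never plays it.
The remaining 2×2 game on (day 2, day 3) × (day 1, day 2) has no saddle point. Let the inspector play day 2 with probability p; indifference gives 3p + 15(1−p) = 10p − 6(1−p), so p = 3/4.
Similarly the inspectee's optimal q on day 1 is 4/7, and the value is 3·(4/7) + (10)·(3/7) = 6.

6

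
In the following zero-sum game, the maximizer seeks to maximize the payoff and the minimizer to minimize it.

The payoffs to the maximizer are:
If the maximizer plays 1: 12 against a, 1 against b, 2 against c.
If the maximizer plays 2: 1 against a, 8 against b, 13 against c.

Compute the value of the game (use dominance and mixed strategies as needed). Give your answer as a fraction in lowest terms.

95/18

Column c is strictly dominated by b for the minimizer (it gives the maximizer more in every row).
The remaining 2×2 game on (1, 2) × (a, b) has no saddle point. Let the maximizer play 1 with probability p; indifference gives 12p + (1−p) = p + 8(1−p), so p = 7/18.
Similarly the minimizer's optimal q on a is 7/18, and the value is 12·(7/18) + (1)·(11/18) = 95/18.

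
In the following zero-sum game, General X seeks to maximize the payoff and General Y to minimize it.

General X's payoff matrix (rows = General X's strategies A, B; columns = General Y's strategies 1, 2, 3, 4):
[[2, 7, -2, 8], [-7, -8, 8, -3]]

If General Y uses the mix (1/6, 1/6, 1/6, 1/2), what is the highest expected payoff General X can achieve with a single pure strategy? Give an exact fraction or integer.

A: (2)·(1/6) + (7)·(1/6) + (-2)·(1/6) + (8)·(1/2) = 31/6.
B: (-7)·(1/6) + (-8)·(1/6) + (8)·(1/6) + (-3)·(1/2) = -8/3.
The best pure response is A with expected payoff 31/6.

31/6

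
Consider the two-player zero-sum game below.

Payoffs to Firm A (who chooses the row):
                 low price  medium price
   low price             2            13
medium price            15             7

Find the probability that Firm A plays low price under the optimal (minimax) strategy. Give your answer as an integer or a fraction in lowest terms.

Row minima are 2 and 7, so Firm A's maximin is 7; column maxima are 15 and 13, so Firm B's minimax is 13. These differ, so the equilibrium is in mixed strategies.
Let Firm A play low price with probability p. Firm B is indifferent when 2p + 15(1−p) = 13p + 7(1−p), giving p = 8/19.

8/19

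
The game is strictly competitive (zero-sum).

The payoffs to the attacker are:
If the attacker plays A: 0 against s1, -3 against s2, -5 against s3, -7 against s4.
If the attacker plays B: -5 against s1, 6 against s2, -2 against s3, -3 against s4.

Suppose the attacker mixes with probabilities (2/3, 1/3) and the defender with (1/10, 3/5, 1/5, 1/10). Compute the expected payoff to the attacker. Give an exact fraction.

Against (1/10, 3/5, 1/5, 1/10), each row's expected payoff is A: -7/2; B: 12/5.
Taking the (2/3, 1/3)-weighted average: (2/3)·(-7/2) + (1/3)·(12/5) = -23/15.

-23/15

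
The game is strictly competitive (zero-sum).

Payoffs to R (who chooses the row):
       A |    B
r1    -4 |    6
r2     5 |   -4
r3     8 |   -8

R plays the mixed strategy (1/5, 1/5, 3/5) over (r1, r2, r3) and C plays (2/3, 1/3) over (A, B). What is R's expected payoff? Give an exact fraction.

Against (2/3, 1/3), each row's expected payoff is r1: -2/3; r2: 2; r3: 8/3.
Taking the (1/5, 1/5, 3/5)-weighted average: (1/5)·(-2/3) + (1/5)·(2) + (3/5)·(8/3) = 28/15.

28/15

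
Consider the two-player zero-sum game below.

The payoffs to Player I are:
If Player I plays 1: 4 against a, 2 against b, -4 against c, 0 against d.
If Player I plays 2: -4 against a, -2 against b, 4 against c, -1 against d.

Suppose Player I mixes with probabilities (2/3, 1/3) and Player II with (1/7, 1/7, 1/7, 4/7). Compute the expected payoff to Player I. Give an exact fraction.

Against (1/7, 1/7, 1/7, 4/7), each row's expected payoff is 1: 2/7; 2: -6/7.
Taking the (2/3, 1/3)-weighted average: (2/3)·(2/7) + (1/3)·(-6/7) = -2/21.

-2/21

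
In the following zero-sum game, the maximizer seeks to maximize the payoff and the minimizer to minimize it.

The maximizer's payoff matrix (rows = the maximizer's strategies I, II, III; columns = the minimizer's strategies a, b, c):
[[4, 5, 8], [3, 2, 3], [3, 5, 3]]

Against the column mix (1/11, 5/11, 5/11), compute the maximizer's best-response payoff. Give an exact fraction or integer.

I: (4)·(1/11) + (5)·(5/11) + (8)·(5/11) = 69/11.
II: (3)·(1/11) + (2)·(5/11) + (3)·(5/11) = 28/11.
III: (3)·(1/11) + (5)·(5/11) + (3)·(5/11) = 43/11.
The best pure response is I with expected payoff 69/11.

69/11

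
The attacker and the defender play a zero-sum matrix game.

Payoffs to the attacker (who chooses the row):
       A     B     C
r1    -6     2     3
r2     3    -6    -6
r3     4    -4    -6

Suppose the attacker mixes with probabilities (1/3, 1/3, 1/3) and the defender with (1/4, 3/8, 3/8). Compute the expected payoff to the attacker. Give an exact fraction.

Against (1/4, 3/8, 3/8), each row's expected payoff is r1: 3/8; r2: -15/4; r3: -11/4.
Taking the (1/3, 1/3, 1/3)-weighted average: (1/3)·(3/8) + (1/3)·(-15/4) + (1/3)·(-11/4) = -49/24.

-49/24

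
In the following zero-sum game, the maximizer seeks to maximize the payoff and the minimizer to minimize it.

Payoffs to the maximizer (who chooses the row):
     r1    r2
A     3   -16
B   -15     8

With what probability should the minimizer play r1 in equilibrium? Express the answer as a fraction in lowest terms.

Row minima are -16 and -15, so the maximizer's maximin is -15; column maxima are 3 and 8, so the minimizer's minimax is 3. These differ, so the equilibrium is in mixed strategies.
Let the minimizer play r1 with probability q. The maximizer is indifferent when 3q − 16(1−q) = −15q + 8(1−q), giving q = 4/7.

4/7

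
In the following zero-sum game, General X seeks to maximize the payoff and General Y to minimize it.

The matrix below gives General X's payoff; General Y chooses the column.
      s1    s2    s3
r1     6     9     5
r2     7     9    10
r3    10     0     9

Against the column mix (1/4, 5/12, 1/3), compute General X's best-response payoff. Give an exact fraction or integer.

r1: (6)·(1/4) + (9)·(5/12) + (5)·(1/3) = 83/12.
r2: (7)·(1/4) + (9)·(5/12) + (10)·(1/3) = 53/6.
r3: (10)·(1/4) + (0)·(5/12) + (9)·(1/3) = 11/2.
The best pure response is r2 with expected payoff 53/6.

53/6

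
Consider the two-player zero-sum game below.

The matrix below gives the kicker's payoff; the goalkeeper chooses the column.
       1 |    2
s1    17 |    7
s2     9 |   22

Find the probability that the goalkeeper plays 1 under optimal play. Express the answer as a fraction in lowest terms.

Row minima are 7 and 9, so the kicker's maximin is 9; column maxima are 17 and 22, so the goalkeeper's minimax is 17. These differ, so the equilibrium is in mixed strategies.
Let the goalkeeper play 1 with probability q. The kicker is indifferent when 17q + 7(1−q) = 9q + 22(1−q), giving q = 15/23.

15/23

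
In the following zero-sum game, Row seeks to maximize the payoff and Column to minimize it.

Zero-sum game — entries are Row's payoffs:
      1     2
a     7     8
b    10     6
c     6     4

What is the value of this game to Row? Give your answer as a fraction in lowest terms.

Row c is strictly dominated by row a, so Row never plays it.
The remaining 2×2 game on (a, b) × (1, 2) has no saddle point. Let Row play a with probability p; indifference gives 7p + 10(1−p) = 8p + 6(1−p), so p = 4/5.
Similarly Column's optimal q on 1 is 2/5, and the value is 7·(2/5) + (8)·(3/5) = 38/5.

38/5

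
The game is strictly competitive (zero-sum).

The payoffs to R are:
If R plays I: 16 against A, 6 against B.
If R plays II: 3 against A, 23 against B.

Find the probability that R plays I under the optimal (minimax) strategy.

Row minima are 6 and 3, so R's maximin is 6; column maxima are 16 and 23, so C's minimax is 16. These differ, so the equilibrium is in mixed strategies.
Let R play I with probability p. C is indifferent when 16p + 3(1−p) = 6p + 23(1−p), giving p = 2/3.

2/3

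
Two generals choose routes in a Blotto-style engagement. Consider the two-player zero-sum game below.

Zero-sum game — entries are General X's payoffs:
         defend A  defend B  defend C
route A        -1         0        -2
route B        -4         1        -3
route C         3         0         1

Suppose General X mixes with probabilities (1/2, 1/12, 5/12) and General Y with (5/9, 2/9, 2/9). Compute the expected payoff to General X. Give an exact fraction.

7/108

Against (5/9, 2/9, 2/9), each row's expected payoff is route A: -1; route B: -8/3; route C: 17/9.
Taking the (1/2, 1/12, 5/12)-weighted average: (1/2)·(-1) + (1/12)·(-8/3) + (5/12)·(17/9) = 7/108.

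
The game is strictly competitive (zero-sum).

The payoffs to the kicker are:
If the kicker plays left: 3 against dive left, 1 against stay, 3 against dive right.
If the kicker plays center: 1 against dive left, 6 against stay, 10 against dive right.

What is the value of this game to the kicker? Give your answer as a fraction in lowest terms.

17/7

Column dive right is strictly dominated by stay for the goalkeeper (it gives the kicker more in every row).
The remaining 2×2 game on (left, center) × (dive left, stay) has no saddle point. Let the kicker play left with probability p; indifference gives 3p + (1−p) = p + 6(1−p), so p = 5/7.
Similarly the goalkeeper's optimal q on dive left is 5/7, and the value is 3·(5/7) + (1)·(2/7) = 17/7.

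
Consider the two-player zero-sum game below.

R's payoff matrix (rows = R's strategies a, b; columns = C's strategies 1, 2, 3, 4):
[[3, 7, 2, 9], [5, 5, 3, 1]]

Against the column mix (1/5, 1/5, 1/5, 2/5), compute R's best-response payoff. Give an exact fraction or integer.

a: (3)·(1/5) + (7)·(1/5) + (2)·(1/5) + (9)·(2/5) = 6.
b: (5)·(1/5) + (5)·(1/5) + (3)·(1/5) + (1)·(2/5) = 3.
The best pure response is a with expected payoff 6.

6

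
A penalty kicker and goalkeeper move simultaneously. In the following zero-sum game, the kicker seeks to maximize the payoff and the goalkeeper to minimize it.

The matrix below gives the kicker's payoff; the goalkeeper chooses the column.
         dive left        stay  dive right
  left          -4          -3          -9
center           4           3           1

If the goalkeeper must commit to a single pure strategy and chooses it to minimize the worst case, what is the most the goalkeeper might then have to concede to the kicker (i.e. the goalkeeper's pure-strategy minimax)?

1

The worst case (largest entry) in each column is dive left: 4, stay: 3, dive right: 1.
The best (smallest) of these is 1.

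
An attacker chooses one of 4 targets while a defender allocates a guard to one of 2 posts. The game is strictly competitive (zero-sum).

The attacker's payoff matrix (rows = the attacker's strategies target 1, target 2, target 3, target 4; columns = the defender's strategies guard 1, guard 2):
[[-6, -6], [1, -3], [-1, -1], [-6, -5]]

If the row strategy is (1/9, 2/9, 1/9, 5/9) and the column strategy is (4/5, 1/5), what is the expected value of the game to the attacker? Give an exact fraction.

Against (4/5, 1/5), each row's expected payoff is target 1: -6; target 2: 1/5; target 3: -1; target 4: -29/5.
Taking the (1/9, 2/9, 1/9, 5/9)-weighted average: (1/9)·(-6) + (2/9)·(1/5) + (1/9)·(-1) + (5/9)·(-29/5) = -178/45.

-178/45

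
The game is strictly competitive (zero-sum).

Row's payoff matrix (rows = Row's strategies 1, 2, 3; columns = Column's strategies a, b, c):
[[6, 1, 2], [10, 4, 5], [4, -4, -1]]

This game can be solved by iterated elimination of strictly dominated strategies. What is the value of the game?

4

Column c is strictly dominated by b for Column (1<2, 4<5, -4<-1); eliminate c.
Column a is strictly dominated by b for Column (1<6, 4<10, -4<4); eliminate a.
Row 3 is strictly dominated by row 1 (1>-4); eliminate 3.
Row 1 is strictly dominated by row 2 (4>1); eliminate 1.
Only (2, b) remains, with payoff 4.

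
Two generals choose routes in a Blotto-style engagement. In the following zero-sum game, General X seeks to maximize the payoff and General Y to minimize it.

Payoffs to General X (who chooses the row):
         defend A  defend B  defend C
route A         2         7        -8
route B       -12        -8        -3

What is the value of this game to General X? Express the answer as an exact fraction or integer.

-102/19

Column defend B is strictly dominated by defend A for General Y (it gives General X more in every row).
The remaining 2×2 game on (route A, route B) × (defend A, defend C) has no saddle point. Let General X play route A with probability p; indifference gives 2p − 12(1−p) = −8p − 3(1−p), so p = 9/19.
Similarly General Y's optimal q on defend A is 5/19, and the value is 2·(5/19) + (-8)·(14/19) = -102/19.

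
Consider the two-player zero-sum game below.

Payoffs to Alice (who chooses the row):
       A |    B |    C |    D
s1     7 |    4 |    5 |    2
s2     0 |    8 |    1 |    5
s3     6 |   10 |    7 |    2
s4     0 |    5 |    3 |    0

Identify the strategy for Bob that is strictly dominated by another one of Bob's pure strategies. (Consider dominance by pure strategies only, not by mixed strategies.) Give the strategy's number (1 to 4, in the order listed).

2

Bob prefers columns that give Alice less. Compare B with D: 2 < 4, 5 < 8, 2 < 10, 0 < 5.
So D strictly dominates B for Bob; B is strictly dominated.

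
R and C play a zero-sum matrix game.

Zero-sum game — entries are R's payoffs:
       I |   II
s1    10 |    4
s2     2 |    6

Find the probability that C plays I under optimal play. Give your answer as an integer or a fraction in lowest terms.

Row minima are 4 and 2, so R's maximin is 4; column maxima are 10 and 6, so C's minimax is 6. These differ, so the equilibrium is in mixed strategies.
Let C play I with probability q. R is indifferent when 10q + 4(1−q) = 2q + 6(1−q), giving q = 1/5.

1/5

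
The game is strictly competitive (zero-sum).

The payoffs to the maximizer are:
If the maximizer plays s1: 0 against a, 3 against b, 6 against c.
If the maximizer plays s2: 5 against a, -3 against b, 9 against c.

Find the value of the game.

Column c is strictly dominated by a for the minimizer (it gives the maximizer more in every row).
The remaining 2×2 game on (s1, s2) × (a, b) has no saddle point. Let the maximizer play s1 with probability p; indifference gives 5(1−p) = 3p − 3(1−p), so p = 8/11.
Similarly the minimizer's optimal q on a is 6/11, and the value is 0·(6/11) + (3)·(5/11) = 15/11.

15/11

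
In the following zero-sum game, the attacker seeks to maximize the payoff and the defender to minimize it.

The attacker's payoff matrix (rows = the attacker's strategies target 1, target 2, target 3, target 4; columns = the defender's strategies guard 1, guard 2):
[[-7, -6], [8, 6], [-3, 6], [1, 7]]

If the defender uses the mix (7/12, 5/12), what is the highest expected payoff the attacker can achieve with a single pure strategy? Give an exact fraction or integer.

43/6

target 1: (-7)·(7/12) + (-6)·(5/12) = -79/12.
target 2: (8)·(7/12) + (6)·(5/12) = 43/6.
target 3: (-3)·(7/12) + (6)·(5/12) = 3/4.
target 4: (1)·(7/12) + (7)·(5/12) = 7/2.
The best pure response is target 2 with expected payoff 43/6.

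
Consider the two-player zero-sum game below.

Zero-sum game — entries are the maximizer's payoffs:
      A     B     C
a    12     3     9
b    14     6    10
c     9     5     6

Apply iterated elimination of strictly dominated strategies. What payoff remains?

Row c is strictly dominated by row b (14>9, 6>5, 10>6); eliminate c.
Column C is strictly dominated by B for the minimizer (3<9, 6<10); eliminate C.
Column A is strictly dominated by B for the minimizer (3<12, 6<14); eliminate A.
Row a is strictly dominated by row b (6>3); eliminate a.
Only (b, B) remains, with payoff 6.

6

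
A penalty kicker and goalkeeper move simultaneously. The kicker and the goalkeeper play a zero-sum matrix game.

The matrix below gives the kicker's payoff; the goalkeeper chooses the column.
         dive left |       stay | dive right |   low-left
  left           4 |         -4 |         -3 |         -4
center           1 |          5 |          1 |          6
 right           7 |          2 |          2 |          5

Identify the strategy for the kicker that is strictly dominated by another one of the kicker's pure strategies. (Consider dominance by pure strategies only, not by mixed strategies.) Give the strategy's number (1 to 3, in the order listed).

1

Compare left with right: 7 > 4, 2 > -4, 2 > -3, 5 > -4.
So right strictly dominates left for the kicker; left is strictly dominated.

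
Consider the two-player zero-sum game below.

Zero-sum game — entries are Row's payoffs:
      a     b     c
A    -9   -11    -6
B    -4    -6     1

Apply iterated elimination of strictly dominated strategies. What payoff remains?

Column c is strictly dominated by a for Column (-9<-6, -4<1); eliminate c.
Row A is strictly dominated by row B (-4>-9, -6>-11); eliminate A.
Column a is strictly dominated by b for Column (-6<-4); eliminate a.
Only (B, b) remains, with payoff -6.

-6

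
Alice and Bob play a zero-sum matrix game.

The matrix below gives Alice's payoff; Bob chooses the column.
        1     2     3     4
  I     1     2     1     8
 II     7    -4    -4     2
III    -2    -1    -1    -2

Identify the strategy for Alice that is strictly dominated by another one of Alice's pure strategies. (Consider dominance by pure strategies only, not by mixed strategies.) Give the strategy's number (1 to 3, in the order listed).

3

Compare III with I: 1 > -2, 2 > -1, 1 > -1, 8 > -2.
So I strictly dominates III for Alice; III is strictly dominated.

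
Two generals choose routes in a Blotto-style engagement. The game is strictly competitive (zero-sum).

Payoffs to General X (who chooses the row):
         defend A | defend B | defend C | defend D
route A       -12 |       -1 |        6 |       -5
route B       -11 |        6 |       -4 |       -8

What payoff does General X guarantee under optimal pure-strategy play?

Row minima: -12, -11 → General X's maximin is -11.
Column maxima: -11, 6, 6, -5 → General Y's minimax is -11.
They coincide at (route B, defend A), so the value is -11.

-11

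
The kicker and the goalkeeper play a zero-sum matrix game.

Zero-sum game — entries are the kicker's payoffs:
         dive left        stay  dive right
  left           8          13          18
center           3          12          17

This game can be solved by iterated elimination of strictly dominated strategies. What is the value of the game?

8

Row center is strictly dominated by row left (8>3, 13>12, 18>17); eliminate center.
Column dive right is strictly dominated by dive left for the goalkeeper (8<18); eliminate dive right.
Column stay is strictly dominated by dive left for the goalkeeper (8<13); eliminate stay.
Only (left, dive left) remains, with payoff 8.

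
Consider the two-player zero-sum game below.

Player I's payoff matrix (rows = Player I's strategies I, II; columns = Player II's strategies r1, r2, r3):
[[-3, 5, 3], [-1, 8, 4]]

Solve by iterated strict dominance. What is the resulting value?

-1

Column r3 is strictly dominated by r1 for Player II (-3<3, -1<4); eliminate r3.
Row I is strictly dominated by row II (-1>-3, 8>5); eliminate I.
Column r2 is strictly dominated by r1 for Player II (-1<8); eliminate r2.
Only (II, r1) remains, with payoff -1.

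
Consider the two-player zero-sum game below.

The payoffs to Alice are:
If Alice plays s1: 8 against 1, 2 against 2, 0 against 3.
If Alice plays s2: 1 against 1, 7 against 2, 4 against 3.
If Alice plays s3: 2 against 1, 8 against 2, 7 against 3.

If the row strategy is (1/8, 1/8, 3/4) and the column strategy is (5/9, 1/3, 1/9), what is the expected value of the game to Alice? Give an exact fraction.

Against (5/9, 1/3, 1/9), each row's expected payoff is s1: 46/9; s2: 10/3; s3: 41/9.
Taking the (1/8, 1/8, 3/4)-weighted average: (1/8)·(46/9) + (1/8)·(10/3) + (3/4)·(41/9) = 161/36.

161/36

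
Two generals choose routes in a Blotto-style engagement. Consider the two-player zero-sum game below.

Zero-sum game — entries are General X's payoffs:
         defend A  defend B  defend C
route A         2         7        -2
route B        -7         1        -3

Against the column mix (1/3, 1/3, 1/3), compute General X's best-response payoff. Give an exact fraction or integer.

7/3

route A: (2)·(1/3) + (7)·(1/3) + (-2)·(1/3) = 7/3.
route B: (-7)·(1/3) + (1)·(1/3) + (-3)·(1/3) = -3.
The best pure response is route A with expected payoff 7/3.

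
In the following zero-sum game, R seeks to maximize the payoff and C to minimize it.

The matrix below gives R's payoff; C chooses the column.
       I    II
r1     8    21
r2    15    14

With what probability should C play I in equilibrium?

1/2

Row minima are 8 and 14, so R's maximin is 14; column maxima are 15 and 21, so C's minimax is 15. These differ, so the equilibrium is in mixed strategies.
Let C play I with probability q. R is indifferent when 8q + 21(1−q) = 15q + 14(1−q), giving q = 1/2.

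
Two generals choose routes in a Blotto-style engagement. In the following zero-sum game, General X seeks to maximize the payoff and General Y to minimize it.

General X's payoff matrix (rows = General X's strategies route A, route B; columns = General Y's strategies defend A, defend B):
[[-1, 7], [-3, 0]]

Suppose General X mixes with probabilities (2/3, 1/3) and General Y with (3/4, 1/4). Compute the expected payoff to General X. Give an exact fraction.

Against (3/4, 1/4), each row's expected payoff is route A: 1; route B: -9/4.
Taking the (2/3, 1/3)-weighted average: (2/3)·(1) + (1/3)·(-9/4) = -1/12.

-1/12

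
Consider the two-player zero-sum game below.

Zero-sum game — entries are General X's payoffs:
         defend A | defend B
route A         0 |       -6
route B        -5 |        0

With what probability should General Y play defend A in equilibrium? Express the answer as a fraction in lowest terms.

6/11

Row minima are -6 and -5, so General X's maximin is -5; column maxima are 0 and 0, so General Y's minimax is 0. These differ, so the equilibrium is in mixed strategies.
Let General Y play defend A with probability q. General X is indifferent when −6(1−q) = −5q, giving q = 6/11.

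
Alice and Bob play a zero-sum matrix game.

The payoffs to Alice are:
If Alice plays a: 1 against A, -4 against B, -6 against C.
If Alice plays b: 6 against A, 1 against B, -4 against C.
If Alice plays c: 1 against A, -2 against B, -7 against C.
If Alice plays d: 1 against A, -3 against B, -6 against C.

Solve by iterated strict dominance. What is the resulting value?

-4

Column A is strictly dominated by B for Bob (-4<1, 1<6, -2<1, -3<1); eliminate A.
Row c is strictly dominated by row b (1>-2, -4>-7); eliminate c.
Row d is strictly dominated by row b (1>-3, -4>-6); eliminate d.
Column B is strictly dominated by C for Bob (-6<-4, -4<1); eliminate B.
Row a is strictly dominated by row b (-4>-6); eliminate a.
Only (b, C) remains, with payoff -4.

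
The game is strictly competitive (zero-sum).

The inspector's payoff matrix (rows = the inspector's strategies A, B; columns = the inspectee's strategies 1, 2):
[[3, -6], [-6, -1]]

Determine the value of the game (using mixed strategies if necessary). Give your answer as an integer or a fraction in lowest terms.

-39/14

Row minima are -6 and -6, so the inspector's maximin is -6; column maxima are 3 and -1, so the inspectee's minimax is -1. These differ, so the equilibrium is in mixed strategies.
Let the inspector play A with probability p. The inspectee is indifferent when 3p − 6(1−p) = −6p − (1−p), giving p = 5/14.
Let the inspectee play 1 with probability q. The inspector is indifferent when 3q − 6(1−q) = −6q − (1−q), giving q = 5/14.
The value is 3·(5/14) + (-6)·(9/14) = -39/14.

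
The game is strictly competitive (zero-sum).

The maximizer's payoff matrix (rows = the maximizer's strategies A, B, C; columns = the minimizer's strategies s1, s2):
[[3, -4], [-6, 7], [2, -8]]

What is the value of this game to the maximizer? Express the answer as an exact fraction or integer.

-3/20

Row C is strictly dominated by row A, so the maximizer never plays it.
The remaining 2×2 game on (A, B) × (s1, s2) has no saddle point. Let the maximizer play A with probability p; indifference gives 3p − 6(1−p) = −4p + 7(1−p), so p = 13/20.
Similarly the minimizer's optimal q on s1 is 11/20, and the value is 3·(11/20) + (-4)·(9/20) = -3/20.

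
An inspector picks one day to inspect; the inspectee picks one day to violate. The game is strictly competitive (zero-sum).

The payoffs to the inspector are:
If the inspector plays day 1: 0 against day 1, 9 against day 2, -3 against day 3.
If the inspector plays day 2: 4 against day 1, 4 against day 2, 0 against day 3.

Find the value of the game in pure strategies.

Row minima: -3, 0 → the inspector's maximin is 0.
Column maxima: 4, 9, 0 → the inspectee's minimax is 0.
They coincide at (day 2, day 3), so the value is 0.

0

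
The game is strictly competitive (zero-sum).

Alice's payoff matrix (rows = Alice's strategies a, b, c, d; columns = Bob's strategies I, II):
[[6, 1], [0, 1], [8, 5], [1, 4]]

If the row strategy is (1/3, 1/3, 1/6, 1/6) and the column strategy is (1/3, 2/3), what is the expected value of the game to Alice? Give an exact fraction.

Against (1/3, 2/3), each row's expected payoff is a: 8/3; b: 2/3; c: 6; d: 3.
Taking the (1/3, 1/3, 1/6, 1/6)-weighted average: (1/3)·(8/3) + (1/3)·(2/3) + (1/6)·(6) + (1/6)·(3) = 47/18.

47/18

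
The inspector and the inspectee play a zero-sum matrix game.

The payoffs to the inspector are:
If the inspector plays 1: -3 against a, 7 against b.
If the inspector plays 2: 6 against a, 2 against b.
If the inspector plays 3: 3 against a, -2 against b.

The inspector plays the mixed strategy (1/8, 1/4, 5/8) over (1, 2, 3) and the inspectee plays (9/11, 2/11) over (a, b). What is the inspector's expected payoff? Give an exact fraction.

109/44

Against (9/11, 2/11), each row's expected payoff is 1: -13/11; 2: 58/11; 3: 23/11.
Taking the (1/8, 1/4, 5/8)-weighted average: (1/8)·(-13/11) + (1/4)·(58/11) + (5/8)·(23/11) = 109/44.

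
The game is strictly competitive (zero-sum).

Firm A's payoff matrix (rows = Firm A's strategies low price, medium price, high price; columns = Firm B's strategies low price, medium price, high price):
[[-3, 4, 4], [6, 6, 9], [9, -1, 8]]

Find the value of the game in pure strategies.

6

Row minima: -3, 6, -1 → Firm A's maximin is 6.
Column maxima: 9, 6, 9 → Firm B's minimax is 6.
They coincide at (medium price, medium price), so the value is 6.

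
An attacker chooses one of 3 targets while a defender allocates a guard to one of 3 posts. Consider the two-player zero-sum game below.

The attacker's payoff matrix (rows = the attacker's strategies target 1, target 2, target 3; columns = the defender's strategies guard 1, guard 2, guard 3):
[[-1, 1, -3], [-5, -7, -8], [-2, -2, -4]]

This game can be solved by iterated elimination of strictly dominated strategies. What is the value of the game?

-3

Row target 2 is strictly dominated by row target 1 (-1>-5, 1>-7, -3>-8); eliminate target 2.
Column guard 2 is strictly dominated by guard 3 for the defender (-3<1, -4<-2); eliminate guard 2.
Row target 3 is strictly dominated by row target 1 (-1>-2, -3>-4); eliminate target 3.
Column guard 1 is strictly dominated by guard 3 for the defender (-3<-1); eliminate guard 1.
Only (target 1, guard 3) remains, with payoff -3.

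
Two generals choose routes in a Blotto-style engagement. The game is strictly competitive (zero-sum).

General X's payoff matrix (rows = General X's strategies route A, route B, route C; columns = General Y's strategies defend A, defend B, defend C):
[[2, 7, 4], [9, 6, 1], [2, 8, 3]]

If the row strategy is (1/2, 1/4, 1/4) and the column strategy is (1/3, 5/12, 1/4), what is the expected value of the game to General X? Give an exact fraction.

59/12

Against (1/3, 5/12, 1/4), each row's expected payoff is route A: 55/12; route B: 23/4; route C: 19/4.
Taking the (1/2, 1/4, 1/4)-weighted average: (1/2)·(55/12) + (1/4)·(23/4) + (1/4)·(19/4) = 59/12.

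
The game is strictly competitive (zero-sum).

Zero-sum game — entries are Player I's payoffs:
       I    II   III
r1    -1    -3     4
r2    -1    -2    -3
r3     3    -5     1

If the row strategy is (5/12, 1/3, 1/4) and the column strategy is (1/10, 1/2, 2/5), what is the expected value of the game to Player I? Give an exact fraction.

-73/60

Against (1/10, 1/2, 2/5), each row's expected payoff is r1: 0; r2: -23/10; r3: -9/5.
Taking the (5/12, 1/3, 1/4)-weighted average: (5/12)·(0) + (1/3)·(-23/10) + (1/4)·(-9/5) = -73/60.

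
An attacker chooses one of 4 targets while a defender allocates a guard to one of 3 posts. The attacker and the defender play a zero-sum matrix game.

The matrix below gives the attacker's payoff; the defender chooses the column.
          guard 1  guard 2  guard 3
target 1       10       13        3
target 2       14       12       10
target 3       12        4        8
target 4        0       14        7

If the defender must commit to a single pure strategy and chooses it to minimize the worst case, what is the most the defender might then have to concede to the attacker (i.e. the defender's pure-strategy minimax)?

10

The worst case (largest entry) in each column is guard 1: 14, guard 2: 14, guard 3: 10.
The best (smallest) of these is 10.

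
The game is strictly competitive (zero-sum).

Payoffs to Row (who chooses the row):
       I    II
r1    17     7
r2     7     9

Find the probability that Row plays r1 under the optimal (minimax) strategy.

Row minima are 7 and 7, so Row's maximin is 7; column maxima are 17 and 9, so Column's minimax is 9. These differ, so the equilibrium is in mixed strategies.
Let Row play r1 with probability p. Column is indifferent when 17p + 7(1−p) = 7p + 9(1−p), giving p = 1/6.

1/6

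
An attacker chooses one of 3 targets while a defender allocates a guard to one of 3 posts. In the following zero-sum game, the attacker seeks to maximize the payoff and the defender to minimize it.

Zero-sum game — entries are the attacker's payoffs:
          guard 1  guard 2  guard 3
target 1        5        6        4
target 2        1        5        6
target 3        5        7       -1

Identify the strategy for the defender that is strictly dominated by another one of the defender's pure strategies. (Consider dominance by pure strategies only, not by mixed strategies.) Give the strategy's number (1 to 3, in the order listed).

2

The defender prefers columns that give the attacker less. Compare guard 2 with guard 1: 5 < 6, 1 < 5, 5 < 7.
So guard 1 strictly dominates guard 2 for the defender; guard 2 is strictly dominated.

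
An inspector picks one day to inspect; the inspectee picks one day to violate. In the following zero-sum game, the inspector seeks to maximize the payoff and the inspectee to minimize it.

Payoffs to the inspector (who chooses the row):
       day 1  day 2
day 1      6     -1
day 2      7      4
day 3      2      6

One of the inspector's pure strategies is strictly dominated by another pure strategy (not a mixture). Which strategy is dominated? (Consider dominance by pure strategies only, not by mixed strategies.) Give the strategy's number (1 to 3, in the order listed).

1

Compare day 1 with day 2: 7 > 6, 4 > -1.
So day 2 strictly dominates day 1 for the inspector; day 1 is strictly dominated.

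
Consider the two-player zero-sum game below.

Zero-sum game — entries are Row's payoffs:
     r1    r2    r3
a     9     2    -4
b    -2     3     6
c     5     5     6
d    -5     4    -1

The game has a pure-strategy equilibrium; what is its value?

Row minima: -4, -2, 5, -5 → Row's maximin is 5.
Column maxima: 9, 5, 6 → Column's minimax is 5.
They coincide at (c, r2), so the value is 5.

5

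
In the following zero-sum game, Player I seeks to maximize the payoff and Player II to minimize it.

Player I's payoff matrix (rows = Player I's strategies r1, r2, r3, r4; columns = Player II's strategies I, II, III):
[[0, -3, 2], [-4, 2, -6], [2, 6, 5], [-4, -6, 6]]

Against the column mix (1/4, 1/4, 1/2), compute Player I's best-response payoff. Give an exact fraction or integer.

9/2

r1: (0)·(1/4) + (-3)·(1/4) + (2)·(1/2) = 1/4.
r2: (-4)·(1/4) + (2)·(1/4) + (-6)·(1/2) = -7/2.
r3: (2)·(1/4) + (6)·(1/4) + (5)·(1/2) = 9/2.
r4: (-4)·(1/4) + (-6)·(1/4) + (6)·(1/2) = 1/2.
The best pure response is r3 with expected payoff 9/2.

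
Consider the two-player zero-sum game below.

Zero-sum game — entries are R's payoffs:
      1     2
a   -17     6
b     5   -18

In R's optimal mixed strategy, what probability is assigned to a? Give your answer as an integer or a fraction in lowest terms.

Row minima are -17 and -18, so R's maximin is -17; column maxima are 5 and 6, so C's minimax is 5. These differ, so the equilibrium is in mixed strategies.
Let R play a with probability p. C is indifferent when −17p + 5(1−p) = 6p − 18(1−p), giving p = 1/2.

1/2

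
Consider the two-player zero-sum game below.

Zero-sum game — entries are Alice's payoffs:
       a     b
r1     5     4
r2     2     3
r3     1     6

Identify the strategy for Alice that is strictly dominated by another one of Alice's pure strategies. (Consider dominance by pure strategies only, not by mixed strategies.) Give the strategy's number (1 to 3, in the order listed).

Compare r2 with r1: 5 > 2, 4 > 3.
So r1 strictly dominates r2 for Alice; r2 is strictly dominated.

2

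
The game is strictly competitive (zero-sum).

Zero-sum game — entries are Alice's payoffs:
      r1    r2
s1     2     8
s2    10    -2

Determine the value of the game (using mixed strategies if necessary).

14/3

Row minima are 2 and -2, so Alice's maximin is 2; column maxima are 10 and 8, so Bob's minimax is 8. These differ, so the equilibrium is in mixed strategies.
Let Alice play s1 with probability p. Bob is indifferent when 2p + 10(1−p) = 8p − 2(1−p), giving p = 2/3.
Let Bob play r1 with probability q. Alice is indifferent when 2q + 8(1−q) = 10q − 2(1−q), giving q = 5/9.
The value is 2·(5/9) + (8)·(4/9) = 14/3.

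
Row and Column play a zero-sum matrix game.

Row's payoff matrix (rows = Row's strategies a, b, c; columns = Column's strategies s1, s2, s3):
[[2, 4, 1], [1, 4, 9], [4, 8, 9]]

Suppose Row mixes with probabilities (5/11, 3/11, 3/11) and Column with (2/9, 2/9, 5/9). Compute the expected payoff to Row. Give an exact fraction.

457/99

Against (2/9, 2/9, 5/9), each row's expected payoff is a: 17/9; b: 55/9; c: 23/3.
Taking the (5/11, 3/11, 3/11)-weighted average: (5/11)·(17/9) + (3/11)·(55/9) + (3/11)·(23/3) = 457/99.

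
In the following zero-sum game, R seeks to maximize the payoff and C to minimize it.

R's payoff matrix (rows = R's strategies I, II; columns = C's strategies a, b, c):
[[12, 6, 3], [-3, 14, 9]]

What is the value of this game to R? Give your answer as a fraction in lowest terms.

Column b is strictly dominated by c for C (it gives R more in every row).
The remaining 2×2 game on (I, II) × (a, c) has no saddle point. Let R play I with probability p; indifference gives 12p − 3(1−p) = 3p + 9(1−p), so p = 4/7.
Similarly C's optimal q on a is 2/7, and the value is 12·(2/7) + (3)·(5/7) = 39/7.

39/7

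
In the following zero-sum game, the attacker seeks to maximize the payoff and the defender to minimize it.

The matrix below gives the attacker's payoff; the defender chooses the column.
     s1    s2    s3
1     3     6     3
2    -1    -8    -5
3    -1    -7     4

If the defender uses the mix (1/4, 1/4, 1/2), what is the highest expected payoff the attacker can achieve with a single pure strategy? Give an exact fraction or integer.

15/4

1: (3)·(1/4) + (6)·(1/4) + (3)·(1/2) = 15/4.
2: (-1)·(1/4) + (-8)·(1/4) + (-5)·(1/2) = -19/4.
3: (-1)·(1/4) + (-7)·(1/4) + (4)·(1/2) = 0.
The best pure response is 1 with expected payoff 15/4.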